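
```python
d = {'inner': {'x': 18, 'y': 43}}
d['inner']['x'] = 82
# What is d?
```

After line 1: d = {'inner': {'x': 18, 'y': 43}}
After line 2 (inner x overwritten): d = {'inner': {'x': 82, 'y': 43}}

{'inner': {'x': 82, 'y': 43}}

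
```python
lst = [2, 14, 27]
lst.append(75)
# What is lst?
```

[2, 14, 27, 75]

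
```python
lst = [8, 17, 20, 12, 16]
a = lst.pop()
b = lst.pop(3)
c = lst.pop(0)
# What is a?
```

After line 1: lst = [8, 17, 20, 12, 16]
After line 2 (pop() -> a = 16): lst = [8, 17, 20, 12]
After line 3 (pop(3) -> b = 12): lst = [8, 17, 20]
After line 4 (pop(0) -> c = 8): lst = [17, 20]

16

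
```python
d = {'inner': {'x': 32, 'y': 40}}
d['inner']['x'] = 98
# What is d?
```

After line 1: d = {'inner': {'x': 32, 'y': 40}}
After line 2 (inner x overwritten): d = {'inner': {'x': 98, 'y': 40}}

{'inner': {'x': 98, 'y': 40}}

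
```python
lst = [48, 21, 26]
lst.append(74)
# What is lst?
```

[48, 21, 26, 74]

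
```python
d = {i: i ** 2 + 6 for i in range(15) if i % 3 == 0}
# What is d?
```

{0: 6, 3: 15, 6: 42, 9: 87, 12: 150}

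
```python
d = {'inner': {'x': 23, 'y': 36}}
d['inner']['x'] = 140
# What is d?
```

After line 1: d = {'inner': {'x': 23, 'y': 36}}
After line 2 (inner x overwritten): d = {'inner': {'x': 140, 'y': 36}}

{'inner': {'x': 140, 'y': 36}}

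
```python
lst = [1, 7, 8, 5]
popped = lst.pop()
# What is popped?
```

5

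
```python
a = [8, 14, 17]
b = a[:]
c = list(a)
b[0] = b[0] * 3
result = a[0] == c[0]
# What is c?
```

After line 1: a = [8, 14, 17]
After line 2 (b = a[:], copy): a = [8, 14, 17], b = [8, 14, 17]
After line 3 (c = list(a) is a copy, new object): c = [8, 14, 17]
After line 4 (b[0] = 8 * 3 = 24; only b mutates (copy)): a = [8, 14, 17], b = [24, 14, 17], c = [8, 14, 17]
After line 5 (a[0] = 8, c[0] = 8; result = True)

[8, 14, 17]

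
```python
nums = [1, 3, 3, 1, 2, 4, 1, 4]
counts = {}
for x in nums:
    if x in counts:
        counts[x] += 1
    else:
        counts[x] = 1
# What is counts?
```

Initial: counts = {}, nums = [1, 3, 3, 1, 2, 4, 1, 4]
See 1: counts = {1: 1}
See 3: counts = {1: 1, 3: 1}
See 3: counts = {1: 1, 3: 2}
See 1: counts = {1: 2, 3: 2}
See 2: counts = {1: 2, 3: 2, 2: 1}
See 4: counts = {1: 2, 3: 2, 2: 1, 4: 1}
See 1: counts = {1: 3, 3: 2, 2: 1, 4: 1}
See 4: counts = {1: 3, 3: 2, 2: 1, 4: 2}

{1: 3, 3: 2, 2: 1, 4: 2}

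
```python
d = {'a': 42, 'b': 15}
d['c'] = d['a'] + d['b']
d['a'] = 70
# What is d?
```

After line 1: d = {'a': 42, 'b': 15}
After line 2 (d['c'] = 42 + 15): d = {'a': 42, 'b': 15, 'c': 57}
After line 3: d = {'a': 70, 'b': 15, 'c': 57}

{'a': 70, 'b': 15, 'c': 57}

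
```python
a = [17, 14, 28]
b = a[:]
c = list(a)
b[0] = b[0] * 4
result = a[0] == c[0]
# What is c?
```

After line 1: a = [17, 14, 28]
After line 2 (b = a[:], copy): a = [17, 14, 28], b = [17, 14, 28]
After line 3 (c = list(a) is a copy, new object): c = [17, 14, 28]
After line 4 (b[0] = 17 * 4 = 68; only b mutates (copy)): a = [17, 14, 28], b = [68, 14, 28], c = [17, 14, 28]
After line 5 (a[0] = 17, c[0] = 17; result = True)

[17, 14, 28]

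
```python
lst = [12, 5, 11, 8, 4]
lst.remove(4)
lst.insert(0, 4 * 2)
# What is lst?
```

After line 1: lst = [12, 5, 11, 8, 4]
After line 2 (remove first 4): lst = [12, 5, 11, 8]
After line 3 (insert 8 at index 0): lst = [8, 12, 5, 11, 8]

[8, 12, 5, 11, 8]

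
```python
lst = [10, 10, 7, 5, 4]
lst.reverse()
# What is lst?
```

[4, 5, 7, 10, 10]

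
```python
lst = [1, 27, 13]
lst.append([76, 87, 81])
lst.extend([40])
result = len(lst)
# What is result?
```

After line 1: lst = [1, 27, 13]
After line 2 (append adds [76, 87, 81] as single element): lst = [1, 27, 13, [76, 87, 81]]
After line 3 (extend unpacks [40], adds 40): lst = [1, 27, 13, [76, 87, 81], 40]
After line 4: result = len(lst) = 5

5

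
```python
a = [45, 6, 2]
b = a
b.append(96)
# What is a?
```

After line 1: a = [45, 6, 2]
After line 2 (b = a is an alias, same object): a = [45, 6, 2], b = [45, 6, 2]
After line 3 (b.append mutates the shared list): a = [45, 6, 2, 96], b = [45, 6, 2, 96]

[45, 6, 2, 96]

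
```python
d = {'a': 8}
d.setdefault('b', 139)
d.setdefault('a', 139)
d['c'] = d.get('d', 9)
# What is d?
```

After line 1: d = {'a': 8}
After line 2 (setdefault adds 'b'=139): d = {'a': 8, 'b': 139}
After line 3 (setdefault 'a' no-op, already exists): d = {'a': 8, 'b': 139}
After line 4 (get('d', 9) returns default since 'd' not in d): d = {'a': 8, 'b': 139, 'c': 9}

{'a': 8, 'b': 139, 'c': 9}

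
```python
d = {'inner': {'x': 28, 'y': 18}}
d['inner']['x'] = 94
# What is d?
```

After line 1: d = {'inner': {'x': 28, 'y': 18}}
After line 2 (inner x overwritten): d = {'inner': {'x': 94, 'y': 18}}

{'inner': {'x': 94, 'y': 18}}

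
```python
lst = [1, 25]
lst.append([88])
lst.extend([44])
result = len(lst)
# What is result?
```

After line 1: lst = [1, 25]
After line 2 (append adds [88] as single element): lst = [1, 25, [88]]
After line 3 (extend unpacks [44], adds 44): lst = [1, 25, [88], 44]
After line 4: result = len(lst) = 4

4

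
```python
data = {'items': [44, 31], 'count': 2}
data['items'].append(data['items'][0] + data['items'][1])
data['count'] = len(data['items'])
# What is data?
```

After line 1: data = {'items': [44, 31], 'count': 2}
After line 2 (append 44 + 31 = 75): data = {'items': [44, 31, 75], 'count': 2}
After line 3 (count = len(items) = 3): data = {'items': [44, 31, 75], 'count': 3}

{'items': [44, 31, 75], 'count': 3}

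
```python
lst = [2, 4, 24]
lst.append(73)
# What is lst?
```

[2, 4, 24, 73]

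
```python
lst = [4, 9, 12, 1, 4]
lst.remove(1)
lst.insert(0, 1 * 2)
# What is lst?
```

After line 1: lst = [4, 9, 12, 1, 4]
After line 2 (remove first 1): lst = [4, 9, 12, 4]
After line 3 (insert 2 at index 0): lst = [2, 4, 9, 12, 4]

[2, 4, 9, 12, 4]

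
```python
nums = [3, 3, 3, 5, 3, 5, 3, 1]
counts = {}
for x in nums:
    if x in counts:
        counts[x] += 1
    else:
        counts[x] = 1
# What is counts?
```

Initial: counts = {}, nums = [3, 3, 3, 5, 3, 5, 3, 1]
See 3: counts = {3: 1}
See 3: counts = {3: 2}
See 3: counts = {3: 3}
See 5: counts = {3: 3, 5: 1}
See 3: counts = {3: 4, 5: 1}
See 5: counts = {3: 4, 5: 2}
See 3: counts = {3: 5, 5: 2}
See 1: counts = {3: 5, 5: 2, 1: 1}

{3: 5, 5: 2, 1: 1}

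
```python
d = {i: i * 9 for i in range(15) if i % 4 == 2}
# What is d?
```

{2: 18, 6: 54, 10: 90, 14: 126}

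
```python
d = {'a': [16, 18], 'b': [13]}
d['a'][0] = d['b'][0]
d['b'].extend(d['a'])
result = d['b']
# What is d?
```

After line 1: d = {'a': [16, 18], 'b': [13]}
After line 2 (a[0] = b[0] = 13): d = {'a': [13, 18], 'b': [13]}
After line 3 (b.extend(a) appends [13, 18]): d = {'a': [13, 18], 'b': [13, 13, 18]}
After line 4: result = d['b'] = [13, 13, 18]

{'a': [13, 18], 'b': [13, 13, 18]}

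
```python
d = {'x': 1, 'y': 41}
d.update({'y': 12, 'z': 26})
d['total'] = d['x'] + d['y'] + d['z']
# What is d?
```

After line 1: d = {'x': 1, 'y': 41}
After line 2 (y overwritten, z added): d = {'x': 1, 'y': 12, 'z': 26}
After line 3 (total = 1 + 12 + 26 = 39): d = {'x': 1, 'y': 12, 'z': 26, 'total': 39}

{'x': 1, 'y': 12, 'z': 26, 'total': 39}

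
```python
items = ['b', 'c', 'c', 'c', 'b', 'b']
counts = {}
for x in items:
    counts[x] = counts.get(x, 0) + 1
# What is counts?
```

Initial: counts = {}, items = ['b', 'c', 'c', 'c', 'b', 'b']
See 'b': counts = {'b': 1}
See 'c': counts = {'b': 1, 'c': 1}
See 'c': counts = {'b': 1, 'c': 2}
See 'c': counts = {'b': 1, 'c': 3}
See 'b': counts = {'b': 2, 'c': 3}
See 'b': counts = {'b': 3, 'c': 3}

{'b': 3, 'c': 3}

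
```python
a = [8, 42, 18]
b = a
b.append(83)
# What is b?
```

After line 1: a = [8, 42, 18]
After line 2 (b = a is an alias, same object): a = [8, 42, 18], b = [8, 42, 18]
After line 3 (b.append mutates the shared list): a = [8, 42, 18, 83], b = [8, 42, 18, 83]

[8, 42, 18, 83]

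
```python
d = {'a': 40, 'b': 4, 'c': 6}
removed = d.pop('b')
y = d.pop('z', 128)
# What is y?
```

After line 1: d = {'a': 40, 'b': 4, 'c': 6}
After line 2 (pop 'b' returns 4): d = {'a': 40, 'c': 6}, removed = 4
After line 3 (pop 'z' missing, returns default 128): d = {'a': 40, 'c': 6}, y = 128

128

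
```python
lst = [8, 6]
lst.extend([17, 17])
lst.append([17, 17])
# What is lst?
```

After line 1: lst = [8, 6]
After line 2 (extend unpacks [17, 17]): lst = [8, 6, 17, 17]
After line 3 (append adds [17, 17] as single element): lst = [8, 6, 17, 17, [17, 17]]

[8, 6, 17, 17, [17, 17]]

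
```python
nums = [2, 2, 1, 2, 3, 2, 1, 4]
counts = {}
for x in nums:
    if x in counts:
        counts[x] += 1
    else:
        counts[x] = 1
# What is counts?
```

Initial: counts = {}, nums = [2, 2, 1, 2, 3, 2, 1, 4]
See 2: counts = {2: 1}
See 2: counts = {2: 2}
See 1: counts = {2: 2, 1: 1}
See 2: counts = {2: 3, 1: 1}
See 3: counts = {2: 3, 1: 1, 3: 1}
See 2: counts = {2: 4, 1: 1, 3: 1}
See 1: counts = {2: 4, 1: 2, 3: 1}
See 4: counts = {2: 4, 1: 2, 3: 1, 4: 1}

{2: 4, 1: 2, 3: 1, 4: 1}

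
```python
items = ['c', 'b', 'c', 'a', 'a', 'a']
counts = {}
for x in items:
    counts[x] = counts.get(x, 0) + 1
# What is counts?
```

Initial: counts = {}, items = ['c', 'b', 'c', 'a', 'a', 'a']
See 'c': counts = {'c': 1}
See 'b': counts = {'c': 1, 'b': 1}
See 'c': counts = {'c': 2, 'b': 1}
See 'a': counts = {'c': 2, 'b': 1, 'a': 1}
See 'a': counts = {'c': 2, 'b': 1, 'a': 2}
See 'a': counts = {'c': 2, 'b': 1, 'a': 3}

{'c': 2, 'b': 1, 'a': 3}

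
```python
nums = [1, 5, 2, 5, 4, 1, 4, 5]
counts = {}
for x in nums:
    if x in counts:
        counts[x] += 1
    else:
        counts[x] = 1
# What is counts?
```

Initial: counts = {}, nums = [1, 5, 2, 5, 4, 1, 4, 5]
See 1: counts = {1: 1}
See 5: counts = {1: 1, 5: 1}
See 2: counts = {1: 1, 5: 1, 2: 1}
See 5: counts = {1: 1, 5: 2, 2: 1}
See 4: counts = {1: 1, 5: 2, 2: 1, 4: 1}
See 1: counts = {1: 2, 5: 2, 2: 1, 4: 1}
See 4: counts = {1: 2, 5: 2, 2: 1, 4: 2}
See 5: counts = {1: 2, 5: 3, 2: 1, 4: 2}

{1: 2, 5: 3, 2: 1, 4: 2}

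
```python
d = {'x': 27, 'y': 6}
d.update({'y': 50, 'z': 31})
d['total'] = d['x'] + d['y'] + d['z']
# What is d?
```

After line 1: d = {'x': 27, 'y': 6}
After line 2 (y overwritten, z added): d = {'x': 27, 'y': 50, 'z': 31}
After line 3 (total = 27 + 50 + 31 = 108): d = {'x': 27, 'y': 50, 'z': 31, 'total': 108}

{'x': 27, 'y': 50, 'z': 31, 'total': 108}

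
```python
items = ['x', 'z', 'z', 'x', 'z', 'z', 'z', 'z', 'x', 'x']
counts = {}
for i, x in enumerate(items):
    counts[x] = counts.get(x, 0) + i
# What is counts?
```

Initial: counts = {}, items = ['x', 'z', 'z', 'x', 'z', 'z', 'z', 'z', 'x', 'x']
i=0, x='x': counts = {'x': 0}
i=1, x='z': counts = {'x': 0, 'z': 1}
i=2, x='z': counts = {'x': 0, 'z': 3}
i=3, x='x': counts = {'x': 3, 'z': 3}
i=4, x='z': counts = {'x': 3, 'z': 7}
i=5, x='z': counts = {'x': 3, 'z': 12}
i=6, x='z': counts = {'x': 3, 'z': 18}
i=7, x='z': counts = {'x': 3, 'z': 25}
i=8, x='x': counts = {'x': 11, 'z': 25}
i=9, x='x': counts = {'x': 20, 'z': 25}

{'x': 20, 'z': 25}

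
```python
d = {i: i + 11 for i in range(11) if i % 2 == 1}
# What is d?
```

{1: 12, 3: 14, 5: 16, 7: 18, 9: 20}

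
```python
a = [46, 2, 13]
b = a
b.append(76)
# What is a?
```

After line 1: a = [46, 2, 13]
After line 2 (b = a is an alias, same object): a = [46, 2, 13], b = [46, 2, 13]
After line 3 (b.append mutates the shared list): a = [46, 2, 13, 76], b = [46, 2, 13, 76]

[46, 2, 13, 76]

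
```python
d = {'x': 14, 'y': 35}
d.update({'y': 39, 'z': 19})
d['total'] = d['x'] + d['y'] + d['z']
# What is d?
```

After line 1: d = {'x': 14, 'y': 35}
After line 2 (y overwritten, z added): d = {'x': 14, 'y': 39, 'z': 19}
After line 3 (total = 14 + 39 + 19 = 72): d = {'x': 14, 'y': 39, 'z': 19, 'total': 72}

{'x': 14, 'y': 39, 'z': 19, 'total': 72}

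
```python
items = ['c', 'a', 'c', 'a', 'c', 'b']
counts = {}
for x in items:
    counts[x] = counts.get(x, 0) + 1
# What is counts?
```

Initial: counts = {}, items = ['c', 'a', 'c', 'a', 'c', 'b']
See 'c': counts = {'c': 1}
See 'a': counts = {'c': 1, 'a': 1}
See 'c': counts = {'c': 2, 'a': 1}
See 'a': counts = {'c': 2, 'a': 2}
See 'c': counts = {'c': 3, 'a': 2}
See 'b': counts = {'c': 3, 'a': 2, 'b': 1}

{'c': 3, 'a': 2, 'b': 1}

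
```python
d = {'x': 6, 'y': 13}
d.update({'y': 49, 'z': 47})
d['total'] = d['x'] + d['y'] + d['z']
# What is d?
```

After line 1: d = {'x': 6, 'y': 13}
After line 2 (y overwritten, z added): d = {'x': 6, 'y': 49, 'z': 47}
After line 3 (total = 6 + 49 + 47 = 102): d = {'x': 6, 'y': 49, 'z': 47, 'total': 102}

{'x': 6, 'y': 49, 'z': 47, 'total': 102}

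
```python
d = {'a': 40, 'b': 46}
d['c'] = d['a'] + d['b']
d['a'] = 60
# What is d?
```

After line 1: d = {'a': 40, 'b': 46}
After line 2 (d['c'] = 40 + 46): d = {'a': 40, 'b': 46, 'c': 86}
After line 3: d = {'a': 60, 'b': 46, 'c': 86}

{'a': 60, 'b': 46, 'c': 86}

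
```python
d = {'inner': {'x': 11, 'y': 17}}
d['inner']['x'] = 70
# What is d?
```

After line 1: d = {'inner': {'x': 11, 'y': 17}}
After line 2 (inner x overwritten): d = {'inner': {'x': 70, 'y': 17}}

{'inner': {'x': 70, 'y': 17}}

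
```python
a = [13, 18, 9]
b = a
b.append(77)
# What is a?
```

After line 1: a = [13, 18, 9]
After line 2 (b = a is an alias, same object): a = [13, 18, 9], b = [13, 18, 9]
After line 3 (b.append mutates the shared list): a = [13, 18, 9, 77], b = [13, 18, 9, 77]

[13, 18, 9, 77]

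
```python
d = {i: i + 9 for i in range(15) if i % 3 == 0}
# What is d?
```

{0: 9, 3: 12, 6: 15, 9: 18, 12: 21}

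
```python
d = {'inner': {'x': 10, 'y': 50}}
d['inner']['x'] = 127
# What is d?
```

After line 1: d = {'inner': {'x': 10, 'y': 50}}
After line 2 (inner x overwritten): d = {'inner': {'x': 127, 'y': 50}}

{'inner': {'x': 127, 'y': 50}}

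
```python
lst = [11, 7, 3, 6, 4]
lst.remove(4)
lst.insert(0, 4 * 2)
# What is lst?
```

After line 1: lst = [11, 7, 3, 6, 4]
After line 2 (remove first 4): lst = [11, 7, 3, 6]
After line 3 (insert 8 at index 0): lst = [8, 11, 7, 3, 6]

[8, 11, 7, 3, 6]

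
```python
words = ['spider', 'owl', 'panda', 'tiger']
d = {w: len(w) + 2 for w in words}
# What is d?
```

{'spider': 8, 'owl': 5, 'panda': 7, 'tiger': 7}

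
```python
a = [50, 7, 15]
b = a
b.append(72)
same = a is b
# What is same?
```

After line 1: a = [50, 7, 15]
After line 2 (b = a is an alias, same object): a = [50, 7, 15], b = [50, 7, 15]
After line 3 (b.append mutates the shared list): a = [50, 7, 15, 72], b = [50, 7, 15, 72]
After line 4 (same = a is b; same object -> True): same = True

True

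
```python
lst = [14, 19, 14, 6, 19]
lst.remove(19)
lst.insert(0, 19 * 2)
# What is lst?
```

After line 1: lst = [14, 19, 14, 6, 19]
After line 2 (remove first 19): lst = [14, 14, 6, 19]
After line 3 (insert 38 at index 0): lst = [38, 14, 14, 6, 19]

[38, 14, 14, 6, 19]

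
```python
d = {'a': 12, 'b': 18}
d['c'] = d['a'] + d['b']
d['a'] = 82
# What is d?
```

After line 1: d = {'a': 12, 'b': 18}
After line 2 (d['c'] = 12 + 18): d = {'a': 12, 'b': 18, 'c': 30}
After line 3: d = {'a': 82, 'b': 18, 'c': 30}

{'a': 82, 'b': 18, 'c': 30}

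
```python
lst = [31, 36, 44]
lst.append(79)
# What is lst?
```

[31, 36, 44, 79]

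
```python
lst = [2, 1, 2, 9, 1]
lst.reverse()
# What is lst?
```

[1, 9, 2, 1, 2]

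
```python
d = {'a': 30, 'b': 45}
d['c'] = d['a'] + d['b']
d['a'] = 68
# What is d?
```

After line 1: d = {'a': 30, 'b': 45}
After line 2 (d['c'] = 30 + 45): d = {'a': 30, 'b': 45, 'c': 75}
After line 3: d = {'a': 68, 'b': 45, 'c': 75}

{'a': 68, 'b': 45, 'c': 75}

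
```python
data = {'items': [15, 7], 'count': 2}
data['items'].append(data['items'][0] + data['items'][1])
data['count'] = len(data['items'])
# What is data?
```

After line 1: data = {'items': [15, 7], 'count': 2}
After line 2 (append 15 + 7 = 22): data = {'items': [15, 7, 22], 'count': 2}
After line 3 (count = len(items) = 3): data = {'items': [15, 7, 22], 'count': 3}

{'items': [15, 7, 22], 'count': 3}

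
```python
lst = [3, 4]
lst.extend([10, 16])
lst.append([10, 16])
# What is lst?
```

After line 1: lst = [3, 4]
After line 2 (extend unpacks [10, 16]): lst = [3, 4, 10, 16]
After line 3 (append adds [10, 16] as single element): lst = [3, 4, 10, 16, [10, 16]]

[3, 4, 10, 16, [10, 16]]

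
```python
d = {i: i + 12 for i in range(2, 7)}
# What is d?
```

{2: 14, 3: 15, 4: 16, 5: 17, 6: 18}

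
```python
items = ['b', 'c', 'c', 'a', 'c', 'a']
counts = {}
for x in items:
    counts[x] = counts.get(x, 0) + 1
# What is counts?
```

Initial: counts = {}, items = ['b', 'c', 'c', 'a', 'c', 'a']
See 'b': counts = {'b': 1}
See 'c': counts = {'b': 1, 'c': 1}
See 'c': counts = {'b': 1, 'c': 2}
See 'a': counts = {'b': 1, 'c': 2, 'a': 1}
See 'c': counts = {'b': 1, 'c': 3, 'a': 1}
See 'a': counts = {'b': 1, 'c': 3, 'a': 2}

{'b': 1, 'c': 3, 'a': 2}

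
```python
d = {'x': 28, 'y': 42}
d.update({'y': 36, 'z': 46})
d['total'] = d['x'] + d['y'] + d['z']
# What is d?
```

After line 1: d = {'x': 28, 'y': 42}
After line 2 (y overwritten, z added): d = {'x': 28, 'y': 36, 'z': 46}
After line 3 (total = 28 + 36 + 46 = 110): d = {'x': 28, 'y': 36, 'z': 46, 'total': 110}

{'x': 28, 'y': 36, 'z': 46, 'total': 110}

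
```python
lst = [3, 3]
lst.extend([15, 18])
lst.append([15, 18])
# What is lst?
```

After line 1: lst = [3, 3]
After line 2 (extend unpacks [15, 18]): lst = [3, 3, 15, 18]
After line 3 (append adds [15, 18] as single element): lst = [3, 3, 15, 18, [15, 18]]

[3, 3, 15, 18, [15, 18]]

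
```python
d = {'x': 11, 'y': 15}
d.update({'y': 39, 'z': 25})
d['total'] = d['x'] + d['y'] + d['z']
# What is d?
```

After line 1: d = {'x': 11, 'y': 15}
After line 2 (y overwritten, z added): d = {'x': 11, 'y': 39, 'z': 25}
After line 3 (total = 11 + 39 + 25 = 75): d = {'x': 11, 'y': 39, 'z': 25, 'total': 75}

{'x': 11, 'y': 39, 'z': 25, 'total': 75}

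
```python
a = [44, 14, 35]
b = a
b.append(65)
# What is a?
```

After line 1: a = [44, 14, 35]
After line 2 (b = a is an alias, same object): a = [44, 14, 35], b = [44, 14, 35]
After line 3 (b.append mutates the shared list): a = [44, 14, 35, 65], b = [44, 14, 35, 65]

[44, 14, 35, 65]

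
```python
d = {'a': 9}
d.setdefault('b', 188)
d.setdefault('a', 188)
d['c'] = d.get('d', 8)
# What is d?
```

After line 1: d = {'a': 9}
After line 2 (setdefault adds 'b'=188): d = {'a': 9, 'b': 188}
After line 3 (setdefault 'a' no-op, already exists): d = {'a': 9, 'b': 188}
After line 4 (get('d', 8) returns default since 'd' not in d): d = {'a': 9, 'b': 188, 'c': 8}

{'a': 9, 'b': 188, 'c': 8}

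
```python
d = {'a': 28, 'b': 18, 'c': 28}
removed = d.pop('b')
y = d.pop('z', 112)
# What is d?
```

After line 1: d = {'a': 28, 'b': 18, 'c': 28}
After line 2 (pop 'b' returns 18): d = {'a': 28, 'c': 28}, removed = 18
After line 3 (pop 'z' missing, returns default 112): d = {'a': 28, 'c': 28}, y = 112

{'a': 28, 'c': 28}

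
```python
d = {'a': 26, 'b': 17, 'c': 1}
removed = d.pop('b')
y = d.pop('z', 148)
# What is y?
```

After line 1: d = {'a': 26, 'b': 17, 'c': 1}
After line 2 (pop 'b' returns 17): d = {'a': 26, 'c': 1}, removed = 17
After line 3 (pop 'z' missing, returns default 148): d = {'a': 26, 'c': 1}, y = 148

148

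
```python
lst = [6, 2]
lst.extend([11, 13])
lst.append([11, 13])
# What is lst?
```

After line 1: lst = [6, 2]
After line 2 (extend unpacks [11, 13]): lst = [6, 2, 11, 13]
After line 3 (append adds [11, 13] as single element): lst = [6, 2, 11, 13, [11, 13]]

[6, 2, 11, 13, [11, 13]]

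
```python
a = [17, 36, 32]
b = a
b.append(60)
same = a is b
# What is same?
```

After line 1: a = [17, 36, 32]
After line 2 (b = a is an alias, same object): a = [17, 36, 32], b = [17, 36, 32]
After line 3 (b.append mutates the shared list): a = [17, 36, 32, 60], b = [17, 36, 32, 60]
After line 4 (same = a is b; same object -> True): same = True

True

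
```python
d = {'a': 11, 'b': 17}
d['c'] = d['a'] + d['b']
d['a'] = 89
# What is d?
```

After line 1: d = {'a': 11, 'b': 17}
After line 2 (d['c'] = 11 + 17): d = {'a': 11, 'b': 17, 'c': 28}
After line 3: d = {'a': 89, 'b': 17, 'c': 28}

{'a': 89, 'b': 17, 'c': 28}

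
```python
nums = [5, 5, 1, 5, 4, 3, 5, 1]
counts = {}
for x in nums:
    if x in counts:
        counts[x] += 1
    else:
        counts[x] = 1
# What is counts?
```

Initial: counts = {}, nums = [5, 5, 1, 5, 4, 3, 5, 1]
See 5: counts = {5: 1}
See 5: counts = {5: 2}
See 1: counts = {5: 2, 1: 1}
See 5: counts = {5: 3, 1: 1}
See 4: counts = {5: 3, 1: 1, 4: 1}
See 3: counts = {5: 3, 1: 1, 4: 1, 3: 1}
See 5: counts = {5: 4, 1: 1, 4: 1, 3: 1}
See 1: counts = {5: 4, 1: 2, 4: 1, 3: 1}

{5: 4, 1: 2, 4: 1, 3: 1}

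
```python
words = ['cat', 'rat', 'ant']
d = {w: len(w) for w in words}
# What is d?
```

{'cat': 3, 'rat': 3, 'ant': 3}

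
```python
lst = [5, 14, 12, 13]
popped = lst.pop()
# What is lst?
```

[5, 14, 12]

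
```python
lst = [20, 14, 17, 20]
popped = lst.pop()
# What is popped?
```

20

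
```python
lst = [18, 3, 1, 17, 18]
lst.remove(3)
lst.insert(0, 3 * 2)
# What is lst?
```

After line 1: lst = [18, 3, 1, 17, 18]
After line 2 (remove first 3): lst = [18, 1, 17, 18]
After line 3 (insert 6 at index 0): lst = [6, 18, 1, 17, 18]

[6, 18, 1, 17, 18]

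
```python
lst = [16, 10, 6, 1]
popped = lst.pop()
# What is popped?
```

1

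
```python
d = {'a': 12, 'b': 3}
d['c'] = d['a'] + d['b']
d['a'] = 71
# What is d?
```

After line 1: d = {'a': 12, 'b': 3}
After line 2 (d['c'] = 12 + 3): d = {'a': 12, 'b': 3, 'c': 15}
After line 3: d = {'a': 71, 'b': 3, 'c': 15}

{'a': 71, 'b': 3, 'c': 15}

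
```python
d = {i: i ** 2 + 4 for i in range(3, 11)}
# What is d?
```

{3: 13, 4: 20, 5: 29, 6: 40, 7: 53, 8: 68, 9: 85, 10: 104}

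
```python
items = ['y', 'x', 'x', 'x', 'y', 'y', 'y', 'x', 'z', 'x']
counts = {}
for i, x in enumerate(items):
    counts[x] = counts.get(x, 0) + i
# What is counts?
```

Initial: counts = {}, items = ['y', 'x', 'x', 'x', 'y', 'y', 'y', 'x', 'z', 'x']
i=0, x='y': counts = {'y': 0}
i=1, x='x': counts = {'y': 0, 'x': 1}
i=2, x='x': counts = {'y': 0, 'x': 3}
i=3, x='x': counts = {'y': 0, 'x': 6}
i=4, x='y': counts = {'y': 4, 'x': 6}
i=5, x='y': counts = {'y': 9, 'x': 6}
i=6, x='y': counts = {'y': 15, 'x': 6}
i=7, x='x': counts = {'y': 15, 'x': 13}
i=8, x='z': counts = {'y': 15, 'x': 13, 'z': 8}
i=9, x='x': counts = {'y': 15, 'x': 22, 'z': 8}

{'y': 15, 'x': 22, 'z': 8}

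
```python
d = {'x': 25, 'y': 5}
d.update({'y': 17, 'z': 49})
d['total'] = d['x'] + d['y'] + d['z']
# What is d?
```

After line 1: d = {'x': 25, 'y': 5}
After line 2 (y overwritten, z added): d = {'x': 25, 'y': 17, 'z': 49}
After line 3 (total = 25 + 17 + 49 = 91): d = {'x': 25, 'y': 17, 'z': 49, 'total': 91}

{'x': 25, 'y': 17, 'z': 49, 'total': 91}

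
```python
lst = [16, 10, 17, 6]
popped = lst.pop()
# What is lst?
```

[16, 10, 17]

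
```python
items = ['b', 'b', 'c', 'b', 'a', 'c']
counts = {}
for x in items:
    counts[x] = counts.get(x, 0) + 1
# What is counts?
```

Initial: counts = {}, items = ['b', 'b', 'c', 'b', 'a', 'c']
See 'b': counts = {'b': 1}
See 'b': counts = {'b': 2}
See 'c': counts = {'b': 2, 'c': 1}
See 'b': counts = {'b': 3, 'c': 1}
See 'a': counts = {'b': 3, 'c': 1, 'a': 1}
See 'c': counts = {'b': 3, 'c': 2, 'a': 1}

{'b': 3, 'c': 2, 'a': 1}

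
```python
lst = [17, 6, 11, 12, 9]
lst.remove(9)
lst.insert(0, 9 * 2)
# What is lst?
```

After line 1: lst = [17, 6, 11, 12, 9]
After line 2 (remove first 9): lst = [17, 6, 11, 12]
After line 3 (insert 18 at index 0): lst = [18, 17, 6, 11, 12]

[18, 17, 6, 11, 12]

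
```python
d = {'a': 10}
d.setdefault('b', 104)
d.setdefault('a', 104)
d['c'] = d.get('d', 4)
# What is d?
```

After line 1: d = {'a': 10}
After line 2 (setdefault adds 'b'=104): d = {'a': 10, 'b': 104}
After line 3 (setdefault 'a' no-op, already exists): d = {'a': 10, 'b': 104}
After line 4 (get('d', 4) returns default since 'd' not in d): d = {'a': 10, 'b': 104, 'c': 4}

{'a': 10, 'b': 104, 'c': 4}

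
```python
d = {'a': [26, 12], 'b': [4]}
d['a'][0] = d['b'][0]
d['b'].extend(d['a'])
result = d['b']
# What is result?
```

After line 1: d = {'a': [26, 12], 'b': [4]}
After line 2 (a[0] = b[0] = 4): d = {'a': [4, 12], 'b': [4]}
After line 3 (b.extend(a) appends [4, 12]): d = {'a': [4, 12], 'b': [4, 4, 12]}
After line 4: result = d['b'] = [4, 4, 12]

[4, 4, 12]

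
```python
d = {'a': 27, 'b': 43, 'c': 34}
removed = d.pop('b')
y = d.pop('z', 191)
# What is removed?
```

After line 1: d = {'a': 27, 'b': 43, 'c': 34}
After line 2 (pop 'b' returns 43): d = {'a': 27, 'c': 34}, removed = 43
After line 3 (pop 'z' missing, returns default 191): d = {'a': 27, 'c': 34}, y = 191

43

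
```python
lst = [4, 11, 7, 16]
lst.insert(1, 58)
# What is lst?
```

[4, 58, 11, 7, 16]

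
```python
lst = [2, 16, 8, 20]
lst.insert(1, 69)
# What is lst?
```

[2, 69, 16, 8, 20]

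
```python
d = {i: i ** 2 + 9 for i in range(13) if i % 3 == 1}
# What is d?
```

{1: 10, 4: 25, 7: 58, 10: 109}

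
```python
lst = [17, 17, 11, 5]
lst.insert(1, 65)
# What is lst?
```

[17, 65, 17, 11, 5]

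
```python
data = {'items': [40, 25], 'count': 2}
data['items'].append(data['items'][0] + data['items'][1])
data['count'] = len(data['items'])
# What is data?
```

After line 1: data = {'items': [40, 25], 'count': 2}
After line 2 (append 40 + 25 = 65): data = {'items': [40, 25, 65], 'count': 2}
After line 3 (count = len(items) = 3): data = {'items': [40, 25, 65], 'count': 3}

{'items': [40, 25, 65], 'count': 3}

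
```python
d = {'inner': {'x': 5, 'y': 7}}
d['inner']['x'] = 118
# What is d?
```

After line 1: d = {'inner': {'x': 5, 'y': 7}}
After line 2 (inner x overwritten): d = {'inner': {'x': 118, 'y': 7}}

{'inner': {'x': 118, 'y': 7}}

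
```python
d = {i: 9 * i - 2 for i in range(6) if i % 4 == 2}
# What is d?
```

{2: 16}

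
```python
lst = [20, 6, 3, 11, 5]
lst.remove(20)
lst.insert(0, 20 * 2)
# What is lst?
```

After line 1: lst = [20, 6, 3, 11, 5]
After line 2 (remove first 20): lst = [6, 3, 11, 5]
After line 3 (insert 40 at index 0): lst = [40, 6, 3, 11, 5]

[40, 6, 3, 11, 5]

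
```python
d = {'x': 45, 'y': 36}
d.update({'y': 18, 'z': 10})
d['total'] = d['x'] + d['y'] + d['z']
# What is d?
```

After line 1: d = {'x': 45, 'y': 36}
After line 2 (y overwritten, z added): d = {'x': 45, 'y': 18, 'z': 10}
After line 3 (total = 45 + 18 + 10 = 73): d = {'x': 45, 'y': 18, 'z': 10, 'total': 73}

{'x': 45, 'y': 18, 'z': 10, 'total': 73}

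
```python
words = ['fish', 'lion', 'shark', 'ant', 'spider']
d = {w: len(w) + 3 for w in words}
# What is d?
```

{'fish': 7, 'lion': 7, 'shark': 8, 'ant': 6, 'spider': 9}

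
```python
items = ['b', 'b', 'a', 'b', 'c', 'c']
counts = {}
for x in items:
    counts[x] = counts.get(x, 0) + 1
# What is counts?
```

Initial: counts = {}, items = ['b', 'b', 'a', 'b', 'c', 'c']
See 'b': counts = {'b': 1}
See 'b': counts = {'b': 2}
See 'a': counts = {'b': 2, 'a': 1}
See 'b': counts = {'b': 3, 'a': 1}
See 'c': counts = {'b': 3, 'a': 1, 'c': 1}
See 'c': counts = {'b': 3, 'a': 1, 'c': 2}

{'b': 3, 'a': 1, 'c': 2}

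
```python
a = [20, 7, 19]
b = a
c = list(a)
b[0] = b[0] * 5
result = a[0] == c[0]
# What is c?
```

After line 1: a = [20, 7, 19]
After line 2 (b = a, alias): a = [20, 7, 19], b = [20, 7, 19]
After line 3 (c = list(a) is a copy, new object): c = [20, 7, 19]
After line 4 (b[0] = 20 * 5 = 100; mutates shared a/b): a = b = [100, 7, 19], c = [20, 7, 19]
After line 5 (a[0] = 100, c[0] = 20; result = False)

[20, 7, 19]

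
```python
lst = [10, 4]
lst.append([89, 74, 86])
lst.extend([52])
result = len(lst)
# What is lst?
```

After line 1: lst = [10, 4]
After line 2 (append adds [89, 74, 86] as single element): lst = [10, 4, [89, 74, 86]]
After line 3 (extend unpacks [52], adds 52): lst = [10, 4, [89, 74, 86], 52]
After line 4: result = len(lst) = 4

[10, 4, [89, 74, 86], 52]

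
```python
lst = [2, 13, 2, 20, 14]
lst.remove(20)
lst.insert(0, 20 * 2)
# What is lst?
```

After line 1: lst = [2, 13, 2, 20, 14]
After line 2 (remove first 20): lst = [2, 13, 2, 14]
After line 3 (insert 40 at index 0): lst = [40, 2, 13, 2, 14]

[40, 2, 13, 2, 14]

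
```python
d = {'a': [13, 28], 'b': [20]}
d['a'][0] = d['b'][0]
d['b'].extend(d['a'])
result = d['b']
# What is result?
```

After line 1: d = {'a': [13, 28], 'b': [20]}
After line 2 (a[0] = b[0] = 20): d = {'a': [20, 28], 'b': [20]}
After line 3 (b.extend(a) appends [20, 28]): d = {'a': [20, 28], 'b': [20, 20, 28]}
After line 4: result = d['b'] = [20, 20, 28]

[20, 20, 28]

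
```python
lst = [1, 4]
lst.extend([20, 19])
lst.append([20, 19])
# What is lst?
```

After line 1: lst = [1, 4]
After line 2 (extend unpacks [20, 19]): lst = [1, 4, 20, 19]
After line 3 (append adds [20, 19] as single element): lst = [1, 4, 20, 19, [20, 19]]

[1, 4, 20, 19, [20, 19]]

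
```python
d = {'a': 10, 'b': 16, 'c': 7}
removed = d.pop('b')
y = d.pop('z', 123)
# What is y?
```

After line 1: d = {'a': 10, 'b': 16, 'c': 7}
After line 2 (pop 'b' returns 16): d = {'a': 10, 'c': 7}, removed = 16
After line 3 (pop 'z' missing, returns default 123): d = {'a': 10, 'c': 7}, y = 123

123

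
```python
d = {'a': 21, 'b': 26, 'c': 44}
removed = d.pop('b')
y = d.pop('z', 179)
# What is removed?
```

After line 1: d = {'a': 21, 'b': 26, 'c': 44}
After line 2 (pop 'b' returns 26): d = {'a': 21, 'c': 44}, removed = 26
After line 3 (pop 'z' missing, returns default 179): d = {'a': 21, 'c': 44}, y = 179

26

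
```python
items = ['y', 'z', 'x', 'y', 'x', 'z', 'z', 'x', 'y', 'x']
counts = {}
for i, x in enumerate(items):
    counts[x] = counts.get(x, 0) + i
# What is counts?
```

Initial: counts = {}, items = ['y', 'z', 'x', 'y', 'x', 'z', 'z', 'x', 'y', 'x']
i=0, x='y': counts = {'y': 0}
i=1, x='z': counts = {'y': 0, 'z': 1}
i=2, x='x': counts = {'y': 0, 'z': 1, 'x': 2}
i=3, x='y': counts = {'y': 3, 'z': 1, 'x': 2}
i=4, x='x': counts = {'y': 3, 'z': 1, 'x': 6}
i=5, x='z': counts = {'y': 3, 'z': 6, 'x': 6}
i=6, x='z': counts = {'y': 3, 'z': 12, 'x': 6}
i=7, x='x': counts = {'y': 3, 'z': 12, 'x': 13}
i=8, x='y': counts = {'y': 11, 'z': 12, 'x': 13}
i=9, x='x': counts = {'y': 11, 'z': 12, 'x': 22}

{'y': 11, 'z': 12, 'x': 22}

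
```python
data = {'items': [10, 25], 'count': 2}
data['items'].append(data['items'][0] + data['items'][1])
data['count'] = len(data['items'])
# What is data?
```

After line 1: data = {'items': [10, 25], 'count': 2}
After line 2 (append 10 + 25 = 35): data = {'items': [10, 25, 35], 'count': 2}
After line 3 (count = len(items) = 3): data = {'items': [10, 25, 35], 'count': 3}

{'items': [10, 25, 35], 'count': 3}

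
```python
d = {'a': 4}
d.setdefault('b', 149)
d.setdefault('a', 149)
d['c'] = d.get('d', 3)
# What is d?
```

After line 1: d = {'a': 4}
After line 2 (setdefault adds 'b'=149): d = {'a': 4, 'b': 149}
After line 3 (setdefault 'a' no-op, already exists): d = {'a': 4, 'b': 149}
After line 4 (get('d', 3) returns default since 'd' not in d): d = {'a': 4, 'b': 149, 'c': 3}

{'a': 4, 'b': 149, 'c': 3}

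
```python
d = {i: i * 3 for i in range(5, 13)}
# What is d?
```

{5: 15, 6: 18, 7: 21, 8: 24, 9: 27, 10: 30, 11: 33, 12: 36}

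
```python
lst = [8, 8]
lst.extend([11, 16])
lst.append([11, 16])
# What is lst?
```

After line 1: lst = [8, 8]
After line 2 (extend unpacks [11, 16]): lst = [8, 8, 11, 16]
After line 3 (append adds [11, 16] as single element): lst = [8, 8, 11, 16, [11, 16]]

[8, 8, 11, 16, [11, 16]]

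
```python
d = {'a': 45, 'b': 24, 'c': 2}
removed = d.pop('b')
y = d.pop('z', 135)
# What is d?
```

After line 1: d = {'a': 45, 'b': 24, 'c': 2}
After line 2 (pop 'b' returns 24): d = {'a': 45, 'c': 2}, removed = 24
After line 3 (pop 'z' missing, returns default 135): d = {'a': 45, 'c': 2}, y = 135

{'a': 45, 'c': 2}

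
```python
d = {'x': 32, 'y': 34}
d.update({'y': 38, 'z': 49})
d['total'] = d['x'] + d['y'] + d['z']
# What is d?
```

After line 1: d = {'x': 32, 'y': 34}
After line 2 (y overwritten, z added): d = {'x': 32, 'y': 38, 'z': 49}
After line 3 (total = 32 + 38 + 49 = 119): d = {'x': 32, 'y': 38, 'z': 49, 'total': 119}

{'x': 32, 'y': 38, 'z': 49, 'total': 119}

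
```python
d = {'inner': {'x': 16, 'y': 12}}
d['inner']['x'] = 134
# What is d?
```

After line 1: d = {'inner': {'x': 16, 'y': 12}}
After line 2 (inner x overwritten): d = {'inner': {'x': 134, 'y': 12}}

{'inner': {'x': 134, 'y': 12}}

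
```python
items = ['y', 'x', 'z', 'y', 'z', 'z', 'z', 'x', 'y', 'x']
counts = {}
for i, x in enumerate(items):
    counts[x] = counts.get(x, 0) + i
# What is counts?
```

Initial: counts = {}, items = ['y', 'x', 'z', 'y', 'z', 'z', 'z', 'x', 'y', 'x']
i=0, x='y': counts = {'y': 0}
i=1, x='x': counts = {'y': 0, 'x': 1}
i=2, x='z': counts = {'y': 0, 'x': 1, 'z': 2}
i=3, x='y': counts = {'y': 3, 'x': 1, 'z': 2}
i=4, x='z': counts = {'y': 3, 'x': 1, 'z': 6}
i=5, x='z': counts = {'y': 3, 'x': 1, 'z': 11}
i=6, x='z': counts = {'y': 3, 'x': 1, 'z': 17}
i=7, x='x': counts = {'y': 3, 'x': 8, 'z': 17}
i=8, x='y': counts = {'y': 11, 'x': 8, 'z': 17}
i=9, x='x': counts = {'y': 11, 'x': 17, 'z': 17}

{'y': 11, 'x': 17, 'z': 17}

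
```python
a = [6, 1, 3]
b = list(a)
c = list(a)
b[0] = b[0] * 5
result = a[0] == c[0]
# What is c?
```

After line 1: a = [6, 1, 3]
After line 2 (b = list(a), copy): a = [6, 1, 3], b = [6, 1, 3]
After line 3 (c = list(a) is a copy, new object): c = [6, 1, 3]
After line 4 (b[0] = 6 * 5 = 30; only b mutates (copy)): a = [6, 1, 3], b = [30, 1, 3], c = [6, 1, 3]
After line 5 (a[0] = 6, c[0] = 6; result = True)

[6, 1, 3]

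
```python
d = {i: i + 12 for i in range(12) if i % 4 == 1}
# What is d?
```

{1: 13, 5: 17, 9: 21}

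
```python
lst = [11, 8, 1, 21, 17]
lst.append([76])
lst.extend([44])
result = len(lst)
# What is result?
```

After line 1: lst = [11, 8, 1, 21, 17]
After line 2 (append adds [76] as single element): lst = [11, 8, 1, 21, 17, [76]]
After line 3 (extend unpacks [44], adds 44): lst = [11, 8, 1, 21, 17, [76], 44]
After line 4: result = len(lst) = 7

7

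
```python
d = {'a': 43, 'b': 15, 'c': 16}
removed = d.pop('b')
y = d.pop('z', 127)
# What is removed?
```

After line 1: d = {'a': 43, 'b': 15, 'c': 16}
After line 2 (pop 'b' returns 15): d = {'a': 43, 'c': 16}, removed = 15
After line 3 (pop 'z' missing, returns default 127): d = {'a': 43, 'c': 16}, y = 127

15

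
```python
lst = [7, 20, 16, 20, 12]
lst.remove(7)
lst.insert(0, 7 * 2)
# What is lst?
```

After line 1: lst = [7, 20, 16, 20, 12]
After line 2 (remove first 7): lst = [20, 16, 20, 12]
After line 3 (insert 14 at index 0): lst = [14, 20, 16, 20, 12]

[14, 20, 16, 20, 12]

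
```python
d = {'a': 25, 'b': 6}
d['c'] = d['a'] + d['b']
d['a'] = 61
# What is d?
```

After line 1: d = {'a': 25, 'b': 6}
After line 2 (d['c'] = 25 + 6): d = {'a': 25, 'b': 6, 'c': 31}
After line 3: d = {'a': 61, 'b': 6, 'c': 31}

{'a': 61, 'b': 6, 'c': 31}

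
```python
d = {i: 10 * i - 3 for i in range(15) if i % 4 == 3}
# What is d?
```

{3: 27, 7: 67, 11: 107}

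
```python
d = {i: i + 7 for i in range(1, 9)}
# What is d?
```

{1: 8, 2: 9, 3: 10, 4: 11, 5: 12, 6: 13, 7: 14, 8: 15}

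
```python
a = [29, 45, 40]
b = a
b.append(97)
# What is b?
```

After line 1: a = [29, 45, 40]
After line 2 (b = a is an alias, same object): a = [29, 45, 40], b = [29, 45, 40]
After line 3 (b.append mutates the shared list): a = [29, 45, 40, 97], b = [29, 45, 40, 97]

[29, 45, 40, 97]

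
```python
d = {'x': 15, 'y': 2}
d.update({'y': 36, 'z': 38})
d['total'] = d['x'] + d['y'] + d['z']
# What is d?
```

After line 1: d = {'x': 15, 'y': 2}
After line 2 (y overwritten, z added): d = {'x': 15, 'y': 36, 'z': 38}
After line 3 (total = 15 + 36 + 38 = 89): d = {'x': 15, 'y': 36, 'z': 38, 'total': 89}

{'x': 15, 'y': 36, 'z': 38, 'total': 89}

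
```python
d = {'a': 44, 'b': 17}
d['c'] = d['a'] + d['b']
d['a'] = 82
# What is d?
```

After line 1: d = {'a': 44, 'b': 17}
After line 2 (d['c'] = 44 + 17): d = {'a': 44, 'b': 17, 'c': 61}
After line 3: d = {'a': 82, 'b': 17, 'c': 61}

{'a': 82, 'b': 17, 'c': 61}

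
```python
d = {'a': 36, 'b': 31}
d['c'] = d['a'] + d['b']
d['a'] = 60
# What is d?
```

After line 1: d = {'a': 36, 'b': 31}
After line 2 (d['c'] = 36 + 31): d = {'a': 36, 'b': 31, 'c': 67}
After line 3: d = {'a': 60, 'b': 31, 'c': 67}

{'a': 60, 'b': 31, 'c': 67}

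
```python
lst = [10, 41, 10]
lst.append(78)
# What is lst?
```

[10, 41, 10, 78]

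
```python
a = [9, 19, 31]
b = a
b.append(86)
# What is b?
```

After line 1: a = [9, 19, 31]
After line 2 (b = a is an alias, same object): a = [9, 19, 31], b = [9, 19, 31]
After line 3 (b.append mutates the shared list): a = [9, 19, 31, 86], b = [9, 19, 31, 86]

[9, 19, 31, 86]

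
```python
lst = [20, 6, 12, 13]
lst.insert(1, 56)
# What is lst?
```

[20, 56, 6, 12, 13]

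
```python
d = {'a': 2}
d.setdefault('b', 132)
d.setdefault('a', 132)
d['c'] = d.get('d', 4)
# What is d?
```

After line 1: d = {'a': 2}
After line 2 (setdefault adds 'b'=132): d = {'a': 2, 'b': 132}
After line 3 (setdefault 'a' no-op, already exists): d = {'a': 2, 'b': 132}
After line 4 (get('d', 4) returns default since 'd' not in d): d = {'a': 2, 'b': 132, 'c': 4}

{'a': 2, 'b': 132, 'c': 4}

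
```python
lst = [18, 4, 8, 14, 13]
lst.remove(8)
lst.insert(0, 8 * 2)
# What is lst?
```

After line 1: lst = [18, 4, 8, 14, 13]
After line 2 (remove first 8): lst = [18, 4, 14, 13]
After line 3 (insert 16 at index 0): lst = [16, 18, 4, 14, 13]

[16, 18, 4, 14, 13]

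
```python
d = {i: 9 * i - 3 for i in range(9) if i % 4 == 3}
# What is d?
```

{3: 24, 7: 60}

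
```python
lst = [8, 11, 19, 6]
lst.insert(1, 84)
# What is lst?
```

[8, 84, 11, 19, 6]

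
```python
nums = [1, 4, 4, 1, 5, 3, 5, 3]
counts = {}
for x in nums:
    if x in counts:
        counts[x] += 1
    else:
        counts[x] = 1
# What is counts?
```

Initial: counts = {}, nums = [1, 4, 4, 1, 5, 3, 5, 3]
See 1: counts = {1: 1}
See 4: counts = {1: 1, 4: 1}
See 4: counts = {1: 1, 4: 2}
See 1: counts = {1: 2, 4: 2}
See 5: counts = {1: 2, 4: 2, 5: 1}
See 3: counts = {1: 2, 4: 2, 5: 1, 3: 1}
See 5: counts = {1: 2, 4: 2, 5: 2, 3: 1}
See 3: counts = {1: 2, 4: 2, 5: 2, 3: 2}

{1: 2, 4: 2, 5: 2, 3: 2}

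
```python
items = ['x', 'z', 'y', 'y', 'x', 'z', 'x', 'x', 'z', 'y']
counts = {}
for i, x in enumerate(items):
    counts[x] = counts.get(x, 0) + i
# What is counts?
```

Initial: counts = {}, items = ['x', 'z', 'y', 'y', 'x', 'z', 'x', 'x', 'z', 'y']
i=0, x='x': counts = {'x': 0}
i=1, x='z': counts = {'x': 0, 'z': 1}
i=2, x='y': counts = {'x': 0, 'z': 1, 'y': 2}
i=3, x='y': counts = {'x': 0, 'z': 1, 'y': 5}
i=4, x='x': counts = {'x': 4, 'z': 1, 'y': 5}
i=5, x='z': counts = {'x': 4, 'z': 6, 'y': 5}
i=6, x='x': counts = {'x': 10, 'z': 6, 'y': 5}
i=7, x='x': counts = {'x': 17, 'z': 6, 'y': 5}
i=8, x='z': counts = {'x': 17, 'z': 14, 'y': 5}
i=9, x='y': counts = {'x': 17, 'z': 14, 'y': 14}

{'x': 17, 'z': 14, 'y': 14}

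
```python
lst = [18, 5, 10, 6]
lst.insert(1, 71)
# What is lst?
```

[18, 71, 5, 10, 6]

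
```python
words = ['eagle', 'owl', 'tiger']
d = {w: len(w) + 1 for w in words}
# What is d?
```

{'eagle': 6, 'owl': 4, 'tiger': 6}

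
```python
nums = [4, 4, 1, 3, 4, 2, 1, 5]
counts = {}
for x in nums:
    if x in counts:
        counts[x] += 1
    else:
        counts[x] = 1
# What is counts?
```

Initial: counts = {}, nums = [4, 4, 1, 3, 4, 2, 1, 5]
See 4: counts = {4: 1}
See 4: counts = {4: 2}
See 1: counts = {4: 2, 1: 1}
See 3: counts = {4: 2, 1: 1, 3: 1}
See 4: counts = {4: 3, 1: 1, 3: 1}
See 2: counts = {4: 3, 1: 1, 3: 1, 2: 1}
See 1: counts = {4: 3, 1: 2, 3: 1, 2: 1}
See 5: counts = {4: 3, 1: 2, 3: 1, 2: 1, 5: 1}

{4: 3, 1: 2, 3: 1, 2: 1, 5: 1}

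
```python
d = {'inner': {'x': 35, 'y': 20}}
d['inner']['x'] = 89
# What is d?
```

After line 1: d = {'inner': {'x': 35, 'y': 20}}
After line 2 (inner x overwritten): d = {'inner': {'x': 89, 'y': 20}}

{'inner': {'x': 89, 'y': 20}}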